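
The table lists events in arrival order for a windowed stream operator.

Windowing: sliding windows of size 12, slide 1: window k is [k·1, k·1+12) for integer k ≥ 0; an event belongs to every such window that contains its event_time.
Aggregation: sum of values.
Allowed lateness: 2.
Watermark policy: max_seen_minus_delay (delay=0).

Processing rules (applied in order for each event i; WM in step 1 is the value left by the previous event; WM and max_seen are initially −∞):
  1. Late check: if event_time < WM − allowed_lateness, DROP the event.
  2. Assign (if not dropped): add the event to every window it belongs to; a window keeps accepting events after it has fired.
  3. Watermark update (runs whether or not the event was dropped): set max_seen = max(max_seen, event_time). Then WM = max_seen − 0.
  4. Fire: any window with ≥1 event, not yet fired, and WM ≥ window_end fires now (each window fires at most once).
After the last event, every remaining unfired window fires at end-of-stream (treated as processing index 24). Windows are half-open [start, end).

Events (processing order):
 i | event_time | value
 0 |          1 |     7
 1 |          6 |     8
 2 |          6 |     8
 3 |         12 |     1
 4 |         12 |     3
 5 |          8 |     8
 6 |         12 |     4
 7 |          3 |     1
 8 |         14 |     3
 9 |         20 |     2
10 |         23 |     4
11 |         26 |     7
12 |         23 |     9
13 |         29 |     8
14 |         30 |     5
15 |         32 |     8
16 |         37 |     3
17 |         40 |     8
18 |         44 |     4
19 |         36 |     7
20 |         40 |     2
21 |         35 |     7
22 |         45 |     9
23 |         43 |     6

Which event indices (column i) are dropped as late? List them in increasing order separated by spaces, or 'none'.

i=0 t=1 v=7: → [1,13),[0,12); WM=1
i=1 t=6 v=8: → [6,18),[5,17),[4,16),[3,15),[2,14),[1,13),[0,12); WM=6
i=2 t=6 v=8: → [6,18),[5,17),[4,16),[3,15),[2,14),[1,13),[0,12); WM=6
i=3 t=12 v=1: → [12,24),[11,23),[10,22),[9,21),[8,20),[7,19),[6,18),[5,17),[4,16),[3,15),[2,14),[1,13); WM=12; [0,12) fires=23
i=4 t=12 v=3: → [12,24),[11,23),[10,22),[9,21),[8,20),[7,19),[6,18),[5,17),[4,16),[3,15),[2,14),[1,13); WM=12
i=5 t=8 v=8: DROP (t<12-2); WM=12
i=6 t=12 v=4: → [12,24),[11,23),[10,22),[9,21),[8,20),[7,19),[6,18),[5,17),[4,16),[3,15),[2,14),[1,13); WM=12
i=7 t=3 v=1: DROP (t<12-2); WM=12
i=8 t=14 v=3: → [14,26),[13,25),[12,24),[11,23),[10,22),[9,21),[8,20),[7,19),[6,18),[5,17),[4,16),[3,15); WM=14; [1,13) fires=31 [2,14) fires=24
i=9 t=20 v=2: → [20,32),[19,31),[18,30),[17,29),[16,28),[15,27),[14,26),[13,25),[12,24),[11,23),[10,22),[9,21); WM=20; [3,15) fires=27 [4,16) fires=27 [5,17) fires=27 [6,18) fires=27 [7,19) fires=11 [8,20) fires=11
i=10 t=23 v=4: → [23,35),[22,34),[21,33),[20,32),[19,31),[18,30),[17,29),[16,28),[15,27),[14,26),[13,25),[12,24); WM=23; [9,21) fires=13 [10,22) fires=13 [11,23) fires=13
i=11 t=26 v=7: → [26,38),[25,37),[24,36),[23,35),[22,34),[21,33),[20,32),[19,31),[18,30),[17,29),[16,28),[15,27); WM=26; [12,24) fires=17 [13,25) fires=9 [14,26) fires=9
i=12 t=23 v=9: DROP (t<26-2); WM=26
i=13 t=29 v=8: → [29,41),[28,40),[27,39),[26,38),[25,37),[24,36),[23,35),[22,34),[21,33),[20,32),[19,31),[18,30); WM=29; [15,27) fires=13 [16,28) fires=13 [17,29) fires=13
i=14 t=30 v=5: → [30,42),[29,41),[28,40),[27,39),[26,38),[25,37),[24,36),[23,35),[22,34),[21,33),[20,32),[19,31); WM=30; [18,30) fires=21
i=15 t=32 v=8: → [32,44),[31,43),[30,42),[29,41),[28,40),[27,39),[26,38),[25,37),[24,36),[23,35),[22,34),[21,33); WM=32; [19,31) fires=26 [20,32) fires=26
i=16 t=37 v=3: → [37,49),[36,48),[35,47),[34,46),[33,45),[32,44),[31,43),[30,42),[29,41),[28,40),[27,39),[26,38); WM=37; [21,33) fires=32 [22,34) fires=32 [23,35) fires=32 [24,36) fires=28 [25,37) fires=28
i=17 t=40 v=8: → [40,52),[39,51),[38,50),[37,49),[36,48),[35,47),[34,46),[33,45),[32,44),[31,43),[30,42),[29,41); WM=40; [26,38) fires=31 [27,39) fires=24 [28,40) fires=24
i=18 t=44 v=4: → [44,56),[43,55),[42,54),[41,53),[40,52),[39,51),[38,50),[37,49),[36,48),[35,47),[34,46),[33,45); WM=44; [29,41) fires=32 [30,42) fires=24 [31,43) fires=19 [32,44) fires=19
i=19 t=36 v=7: DROP (t<44-2); WM=44
i=20 t=40 v=2: DROP (t<44-2); WM=44
i=21 t=35 v=7: DROP (t<44-2); WM=44
i=22 t=45 v=9: → [45,57),[44,56),[43,55),[42,54),[41,53),[40,52),[39,51),[38,50),[37,49),[36,48),[35,47),[34,46); WM=45; [33,45) fires=15
i=23 t=43 v=6: → [43,55),[42,54),[41,53),[40,52),[39,51),[38,50),[37,49),[36,48),[35,47),[34,46),[33,45),[32,44); WM=45

5 7 12 19 20 21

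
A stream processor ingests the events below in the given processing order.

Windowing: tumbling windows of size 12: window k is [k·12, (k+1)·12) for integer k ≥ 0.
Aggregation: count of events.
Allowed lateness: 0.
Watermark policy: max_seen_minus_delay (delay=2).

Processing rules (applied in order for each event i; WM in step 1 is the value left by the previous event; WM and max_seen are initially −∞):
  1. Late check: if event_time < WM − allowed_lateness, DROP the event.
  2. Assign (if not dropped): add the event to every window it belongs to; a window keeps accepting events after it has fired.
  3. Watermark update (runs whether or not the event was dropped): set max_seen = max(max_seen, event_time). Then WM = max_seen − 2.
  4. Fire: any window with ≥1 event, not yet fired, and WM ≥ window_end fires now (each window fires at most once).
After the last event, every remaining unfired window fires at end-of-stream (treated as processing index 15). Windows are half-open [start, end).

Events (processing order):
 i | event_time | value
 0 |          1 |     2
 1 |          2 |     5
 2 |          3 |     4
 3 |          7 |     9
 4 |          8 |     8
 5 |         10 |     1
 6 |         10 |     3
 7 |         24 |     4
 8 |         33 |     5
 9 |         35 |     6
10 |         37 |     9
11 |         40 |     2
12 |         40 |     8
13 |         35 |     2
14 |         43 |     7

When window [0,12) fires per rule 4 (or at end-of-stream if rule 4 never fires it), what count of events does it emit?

7

i=0 t=1 v=2: → [0,12); WM=-1
i=1 t=2 v=5: → [0,12); WM=0
i=2 t=3 v=4: → [0,12); WM=1
i=3 t=7 v=9: → [0,12); WM=5
i=4 t=8 v=8: → [0,12); WM=6
i=5 t=10 v=1: → [0,12); WM=8
i=6 t=10 v=3: → [0,12); WM=8
i=7 t=24 v=4: → [24,36); WM=22; [0,12) fires=7
i=8 t=33 v=5: → [24,36); WM=31
i=9 t=35 v=6: → [24,36); WM=33
i=10 t=37 v=9: → [36,48); WM=35
i=11 t=40 v=2: → [36,48); WM=38; [24,36) fires=3
i=12 t=40 v=8: → [36,48); WM=38
i=13 t=35 v=2: DROP (t<38-0); WM=38
i=14 t=43 v=7: → [36,48); WM=41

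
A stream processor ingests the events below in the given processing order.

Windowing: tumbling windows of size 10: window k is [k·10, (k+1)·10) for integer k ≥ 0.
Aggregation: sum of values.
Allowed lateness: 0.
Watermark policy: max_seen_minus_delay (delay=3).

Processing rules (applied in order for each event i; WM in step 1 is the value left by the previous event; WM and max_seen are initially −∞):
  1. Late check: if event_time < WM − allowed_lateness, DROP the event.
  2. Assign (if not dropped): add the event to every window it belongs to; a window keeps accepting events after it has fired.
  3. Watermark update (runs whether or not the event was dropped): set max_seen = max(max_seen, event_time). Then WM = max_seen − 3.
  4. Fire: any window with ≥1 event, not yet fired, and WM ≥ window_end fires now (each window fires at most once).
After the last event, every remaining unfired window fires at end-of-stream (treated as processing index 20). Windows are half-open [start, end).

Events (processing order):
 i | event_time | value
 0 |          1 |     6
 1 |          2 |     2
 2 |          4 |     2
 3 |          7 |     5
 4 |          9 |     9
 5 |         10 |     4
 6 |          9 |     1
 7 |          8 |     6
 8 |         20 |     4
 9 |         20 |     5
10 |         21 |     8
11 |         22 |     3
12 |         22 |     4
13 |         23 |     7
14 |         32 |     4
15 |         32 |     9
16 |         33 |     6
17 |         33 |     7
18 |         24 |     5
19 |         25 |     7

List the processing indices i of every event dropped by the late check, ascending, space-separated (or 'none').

i=0 t=1 v=6: → [0,10); WM=-2
i=1 t=2 v=2: → [0,10); WM=-1
i=2 t=4 v=2: → [0,10); WM=1
i=3 t=7 v=5: → [0,10); WM=4
i=4 t=9 v=9: → [0,10); WM=6
i=5 t=10 v=4: → [10,20); WM=7
i=6 t=9 v=1: → [0,10); WM=7
i=7 t=8 v=6: → [0,10); WM=7
i=8 t=20 v=4: → [20,30); WM=17; [0,10) fires=31
i=9 t=20 v=5: → [20,30); WM=17
i=10 t=21 v=8: → [20,30); WM=18
i=11 t=22 v=3: → [20,30); WM=19
i=12 t=22 v=4: → [20,30); WM=19
i=13 t=23 v=7: → [20,30); WM=20; [10,20) fires=4
i=14 t=32 v=4: → [30,40); WM=29
i=15 t=32 v=9: → [30,40); WM=29
i=16 t=33 v=6: → [30,40); WM=30; [20,30) fires=31
i=17 t=33 v=7: → [30,40); WM=30
i=18 t=24 v=5: DROP (t<30-0); WM=30
i=19 t=25 v=7: DROP (t<30-0); WM=30

18 19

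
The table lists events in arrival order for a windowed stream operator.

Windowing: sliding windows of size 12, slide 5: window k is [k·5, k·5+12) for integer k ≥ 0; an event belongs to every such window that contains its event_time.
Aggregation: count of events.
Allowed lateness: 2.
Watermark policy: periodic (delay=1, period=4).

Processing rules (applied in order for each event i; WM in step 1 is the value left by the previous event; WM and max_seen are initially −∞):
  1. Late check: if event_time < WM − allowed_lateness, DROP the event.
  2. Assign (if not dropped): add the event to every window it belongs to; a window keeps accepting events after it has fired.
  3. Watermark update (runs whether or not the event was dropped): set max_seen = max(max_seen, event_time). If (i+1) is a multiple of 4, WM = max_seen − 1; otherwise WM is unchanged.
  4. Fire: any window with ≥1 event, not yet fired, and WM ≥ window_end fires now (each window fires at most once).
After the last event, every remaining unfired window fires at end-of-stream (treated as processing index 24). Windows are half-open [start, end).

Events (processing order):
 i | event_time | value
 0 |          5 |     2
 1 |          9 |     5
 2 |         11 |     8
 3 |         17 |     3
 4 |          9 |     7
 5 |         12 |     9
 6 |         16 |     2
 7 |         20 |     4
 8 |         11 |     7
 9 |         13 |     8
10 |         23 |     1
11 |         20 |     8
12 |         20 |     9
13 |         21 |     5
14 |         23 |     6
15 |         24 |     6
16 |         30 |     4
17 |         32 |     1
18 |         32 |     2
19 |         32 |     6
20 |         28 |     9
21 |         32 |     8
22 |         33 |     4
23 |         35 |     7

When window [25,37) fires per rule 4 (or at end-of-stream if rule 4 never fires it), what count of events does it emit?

i=0 t=5 v=2: → [5,17),[0,12); WM=−∞
i=1 t=9 v=5: → [5,17),[0,12); WM=−∞
i=2 t=11 v=8: → [10,22),[5,17),[0,12); WM=−∞
i=3 t=17 v=3: → [15,27),[10,22); WM=16; [0,12) fires=3
i=4 t=9 v=7: DROP (t<16-2); WM=16
i=5 t=12 v=9: DROP (t<16-2); WM=16
i=6 t=16 v=2: → [15,27),[10,22),[5,17); WM=16
i=7 t=20 v=4: → [20,32),[15,27),[10,22); WM=19; [5,17) fires=4
i=8 t=11 v=7: DROP (t<19-2); WM=19
i=9 t=13 v=8: DROP (t<19-2); WM=19
i=10 t=23 v=1: → [20,32),[15,27); WM=19
i=11 t=20 v=8: → [20,32),[15,27),[10,22); WM=22; [10,22) fires=5
i=12 t=20 v=9: → [20,32),[15,27),[10,22); WM=22
i=13 t=21 v=5: → [20,32),[15,27),[10,22); WM=22
i=14 t=23 v=6: → [20,32),[15,27); WM=22
i=15 t=24 v=6: → [20,32),[15,27); WM=23
i=16 t=30 v=4: → [30,42),[25,37),[20,32); WM=23
i=17 t=32 v=1: → [30,42),[25,37); WM=23
i=18 t=32 v=2: → [30,42),[25,37); WM=23
i=19 t=32 v=6: → [30,42),[25,37); WM=31; [15,27) fires=9
i=20 t=28 v=9: DROP (t<31-2); WM=31
i=21 t=32 v=8: → [30,42),[25,37); WM=31
i=22 t=33 v=4: → [30,42),[25,37); WM=31
i=23 t=35 v=7: → [35,47),[30,42),[25,37); WM=34; [20,32) fires=8

7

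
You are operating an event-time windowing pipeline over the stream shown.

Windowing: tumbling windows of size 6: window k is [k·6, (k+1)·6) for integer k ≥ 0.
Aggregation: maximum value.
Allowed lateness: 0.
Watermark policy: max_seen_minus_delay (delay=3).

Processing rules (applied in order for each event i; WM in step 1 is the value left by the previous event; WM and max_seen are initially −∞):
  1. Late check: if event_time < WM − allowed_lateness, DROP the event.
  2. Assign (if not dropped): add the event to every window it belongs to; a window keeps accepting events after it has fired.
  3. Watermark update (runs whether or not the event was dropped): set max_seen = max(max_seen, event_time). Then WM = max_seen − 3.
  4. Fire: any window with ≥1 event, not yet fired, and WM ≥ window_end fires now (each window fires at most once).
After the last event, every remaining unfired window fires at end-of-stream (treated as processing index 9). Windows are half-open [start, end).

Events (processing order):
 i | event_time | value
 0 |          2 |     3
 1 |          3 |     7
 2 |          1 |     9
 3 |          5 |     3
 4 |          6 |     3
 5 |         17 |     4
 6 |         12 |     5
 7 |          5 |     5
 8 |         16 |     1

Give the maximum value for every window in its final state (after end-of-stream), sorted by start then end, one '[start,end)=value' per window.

i=0 t=2 v=3: → [0,6); WM=-1
i=1 t=3 v=7: → [0,6); WM=0
i=2 t=1 v=9: → [0,6); WM=0
i=3 t=5 v=3: → [0,6); WM=2
i=4 t=6 v=3: → [6,12); WM=3
i=5 t=17 v=4: → [12,18); WM=14; [0,6) fires=9 [6,12) fires=3
i=6 t=12 v=5: DROP (t<14-0); WM=14
i=7 t=5 v=5: DROP (t<14-0); WM=14
i=8 t=16 v=1: → [12,18); WM=14

[0,6)=9 [6,12)=3 [12,18)=4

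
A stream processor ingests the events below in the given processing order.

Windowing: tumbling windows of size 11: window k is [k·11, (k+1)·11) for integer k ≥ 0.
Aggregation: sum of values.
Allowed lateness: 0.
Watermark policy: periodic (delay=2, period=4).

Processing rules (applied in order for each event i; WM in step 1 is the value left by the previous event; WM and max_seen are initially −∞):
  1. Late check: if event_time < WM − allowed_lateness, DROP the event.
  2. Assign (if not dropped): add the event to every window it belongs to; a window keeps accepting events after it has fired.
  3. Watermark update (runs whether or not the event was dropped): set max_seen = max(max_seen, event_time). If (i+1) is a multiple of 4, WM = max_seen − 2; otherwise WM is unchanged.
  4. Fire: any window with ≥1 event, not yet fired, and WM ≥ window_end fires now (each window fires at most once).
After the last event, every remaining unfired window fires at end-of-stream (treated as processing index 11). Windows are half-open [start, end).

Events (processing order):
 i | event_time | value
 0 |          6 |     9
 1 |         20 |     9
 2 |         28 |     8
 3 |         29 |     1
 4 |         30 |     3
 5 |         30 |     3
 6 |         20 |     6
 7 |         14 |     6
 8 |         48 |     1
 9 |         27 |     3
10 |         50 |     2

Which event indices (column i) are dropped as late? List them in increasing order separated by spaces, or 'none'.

6 7 9

i=0 t=6 v=9: → [0,11); WM=−∞
i=1 t=20 v=9: → [11,22); WM=−∞
i=2 t=28 v=8: → [22,33); WM=−∞
i=3 t=29 v=1: → [22,33); WM=27; [0,11) fires=9 [11,22) fires=9
i=4 t=30 v=3: → [22,33); WM=27
i=5 t=30 v=3: → [22,33); WM=27
i=6 t=20 v=6: DROP (t<27-0); WM=27
i=7 t=14 v=6: DROP (t<27-0); WM=28
i=8 t=48 v=1: → [44,55); WM=28
i=9 t=27 v=3: DROP (t<28-0); WM=28
i=10 t=50 v=2: → [44,55); WM=28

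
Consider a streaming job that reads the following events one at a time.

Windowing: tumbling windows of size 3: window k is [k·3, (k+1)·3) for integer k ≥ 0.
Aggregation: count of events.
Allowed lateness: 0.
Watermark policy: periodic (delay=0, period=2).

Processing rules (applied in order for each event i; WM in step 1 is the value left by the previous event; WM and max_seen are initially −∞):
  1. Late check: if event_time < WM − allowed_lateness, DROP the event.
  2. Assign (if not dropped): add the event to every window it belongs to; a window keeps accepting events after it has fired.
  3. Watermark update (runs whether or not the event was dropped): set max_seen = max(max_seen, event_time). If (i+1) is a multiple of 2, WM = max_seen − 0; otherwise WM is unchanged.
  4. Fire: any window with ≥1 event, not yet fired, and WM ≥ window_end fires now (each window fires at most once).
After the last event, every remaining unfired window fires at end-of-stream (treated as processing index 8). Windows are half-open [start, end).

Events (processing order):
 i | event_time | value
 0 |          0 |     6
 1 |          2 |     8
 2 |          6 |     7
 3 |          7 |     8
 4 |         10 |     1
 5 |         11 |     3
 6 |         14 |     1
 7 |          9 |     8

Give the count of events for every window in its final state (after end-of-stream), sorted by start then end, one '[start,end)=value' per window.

i=0 t=0 v=6: → [0,3); WM=−∞
i=1 t=2 v=8: → [0,3); WM=2
i=2 t=6 v=7: → [6,9); WM=2
i=3 t=7 v=8: → [6,9); WM=7; [0,3) fires=2
i=4 t=10 v=1: → [9,12); WM=7
i=5 t=11 v=3: → [9,12); WM=11; [6,9) fires=2
i=6 t=14 v=1: → [12,15); WM=11
i=7 t=9 v=8: DROP (t<11-0); WM=14; [9,12) fires=2

[0,3)=2 [6,9)=2 [9,12)=2 [12,15)=1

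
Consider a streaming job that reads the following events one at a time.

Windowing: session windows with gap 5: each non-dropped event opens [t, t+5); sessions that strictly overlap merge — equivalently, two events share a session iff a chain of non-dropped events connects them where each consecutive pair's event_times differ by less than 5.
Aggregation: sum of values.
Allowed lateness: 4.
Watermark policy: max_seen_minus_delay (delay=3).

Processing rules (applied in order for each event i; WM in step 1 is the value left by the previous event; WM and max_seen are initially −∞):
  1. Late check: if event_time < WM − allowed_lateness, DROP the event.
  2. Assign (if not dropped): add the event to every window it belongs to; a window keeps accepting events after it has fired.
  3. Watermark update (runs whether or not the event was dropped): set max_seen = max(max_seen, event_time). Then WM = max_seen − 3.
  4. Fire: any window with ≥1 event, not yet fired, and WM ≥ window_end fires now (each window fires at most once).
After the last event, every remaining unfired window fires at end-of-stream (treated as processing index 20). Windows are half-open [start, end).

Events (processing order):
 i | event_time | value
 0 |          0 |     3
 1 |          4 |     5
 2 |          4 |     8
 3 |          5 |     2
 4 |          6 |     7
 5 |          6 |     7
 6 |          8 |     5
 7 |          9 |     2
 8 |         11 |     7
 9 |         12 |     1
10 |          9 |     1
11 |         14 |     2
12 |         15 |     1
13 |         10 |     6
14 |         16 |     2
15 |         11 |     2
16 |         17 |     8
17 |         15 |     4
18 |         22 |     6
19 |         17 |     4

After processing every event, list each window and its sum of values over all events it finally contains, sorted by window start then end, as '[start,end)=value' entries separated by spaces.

[0,22)=77 [22,27)=6

i=0 t=0 v=3: → [0,5); WM=-3
i=1 t=4 v=5: → [0,9); WM=1
i=2 t=4 v=8: → [0,9); WM=1
i=3 t=5 v=2: → [0,10); WM=2
i=4 t=6 v=7: → [0,11); WM=3
i=5 t=6 v=7: → [0,11); WM=3
i=6 t=8 v=5: → [0,13); WM=5
i=7 t=9 v=2: → [0,14); WM=6
i=8 t=11 v=7: → [0,16); WM=8
i=9 t=12 v=1: → [0,17); WM=9
i=10 t=9 v=1: → [0,17); WM=9
i=11 t=14 v=2: → [0,19); WM=11
i=12 t=15 v=1: → [0,20); WM=12
i=13 t=10 v=6: → [0,20); WM=12
i=14 t=16 v=2: → [0,21); WM=13
i=15 t=11 v=2: → [0,21); WM=13
i=16 t=17 v=8: → [0,22); WM=14
i=17 t=15 v=4: → [0,22); WM=14
i=18 t=22 v=6: → [22,27); WM=19
i=19 t=17 v=4: → [0,22); WM=19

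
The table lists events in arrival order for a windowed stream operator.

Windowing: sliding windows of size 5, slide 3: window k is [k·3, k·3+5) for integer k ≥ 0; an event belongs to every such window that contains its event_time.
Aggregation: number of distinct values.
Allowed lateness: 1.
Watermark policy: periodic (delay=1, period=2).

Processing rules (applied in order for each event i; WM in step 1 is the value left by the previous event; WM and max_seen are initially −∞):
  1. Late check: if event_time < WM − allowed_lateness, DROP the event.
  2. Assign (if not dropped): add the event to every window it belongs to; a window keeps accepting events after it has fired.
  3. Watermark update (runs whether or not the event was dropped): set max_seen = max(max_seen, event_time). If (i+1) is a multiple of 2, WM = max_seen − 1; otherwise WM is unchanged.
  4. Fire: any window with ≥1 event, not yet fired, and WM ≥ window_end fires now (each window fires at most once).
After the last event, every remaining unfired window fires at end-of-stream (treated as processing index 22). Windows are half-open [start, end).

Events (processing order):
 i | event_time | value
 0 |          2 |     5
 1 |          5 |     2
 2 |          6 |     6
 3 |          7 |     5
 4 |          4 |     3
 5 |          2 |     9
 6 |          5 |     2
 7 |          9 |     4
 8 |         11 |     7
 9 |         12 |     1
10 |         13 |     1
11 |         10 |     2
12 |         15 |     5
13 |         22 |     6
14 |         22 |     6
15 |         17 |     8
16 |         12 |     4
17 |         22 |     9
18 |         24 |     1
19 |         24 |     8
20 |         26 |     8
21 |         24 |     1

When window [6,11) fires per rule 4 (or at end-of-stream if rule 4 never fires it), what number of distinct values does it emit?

i=0 t=2 v=5: → [0,5); WM=−∞
i=1 t=5 v=2: → [3,8); WM=4
i=2 t=6 v=6: → [6,11),[3,8); WM=4
i=3 t=7 v=5: → [6,11),[3,8); WM=6; [0,5) fires=1
i=4 t=4 v=3: DROP (t<6-1); WM=6
i=5 t=2 v=9: DROP (t<6-1); WM=6
i=6 t=5 v=2: → [3,8); WM=6
i=7 t=9 v=4: → [9,14),[6,11); WM=8; [3,8) fires=3
i=8 t=11 v=7: → [9,14); WM=8
i=9 t=12 v=1: → [12,17),[9,14); WM=11; [6,11) fires=3
i=10 t=13 v=1: → [12,17),[9,14); WM=11
i=11 t=10 v=2: → [9,14),[6,11); WM=12
i=12 t=15 v=5: → [15,20),[12,17); WM=12
i=13 t=22 v=6: → [21,26),[18,23); WM=21; [9,14) fires=4 [12,17) fires=2 [15,20) fires=1
i=14 t=22 v=6: → [21,26),[18,23); WM=21
i=15 t=17 v=8: DROP (t<21-1); WM=21
i=16 t=12 v=4: DROP (t<21-1); WM=21
i=17 t=22 v=9: → [21,26),[18,23); WM=21
i=18 t=24 v=1: → [24,29),[21,26); WM=21
i=19 t=24 v=8: → [24,29),[21,26); WM=23; [18,23) fires=2
i=20 t=26 v=8: → [24,29); WM=23
i=21 t=24 v=1: → [24,29),[21,26); WM=25

3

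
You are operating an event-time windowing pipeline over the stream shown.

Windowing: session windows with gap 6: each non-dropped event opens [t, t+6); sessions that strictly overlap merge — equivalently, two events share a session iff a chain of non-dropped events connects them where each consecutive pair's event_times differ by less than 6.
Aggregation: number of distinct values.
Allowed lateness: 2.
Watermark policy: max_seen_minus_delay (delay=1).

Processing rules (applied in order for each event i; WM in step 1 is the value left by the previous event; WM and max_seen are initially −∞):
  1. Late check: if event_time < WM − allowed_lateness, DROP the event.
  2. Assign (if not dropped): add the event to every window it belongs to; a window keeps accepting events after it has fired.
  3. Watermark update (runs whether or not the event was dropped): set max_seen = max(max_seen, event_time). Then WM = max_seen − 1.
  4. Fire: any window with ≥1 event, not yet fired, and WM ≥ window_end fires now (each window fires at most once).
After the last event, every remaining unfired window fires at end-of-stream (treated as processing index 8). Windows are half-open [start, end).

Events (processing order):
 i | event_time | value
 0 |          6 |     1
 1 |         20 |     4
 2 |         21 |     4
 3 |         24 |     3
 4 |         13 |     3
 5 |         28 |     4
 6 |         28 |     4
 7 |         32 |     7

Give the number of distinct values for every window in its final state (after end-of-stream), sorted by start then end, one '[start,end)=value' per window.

i=0 t=6 v=1: → [6,12); WM=5
i=1 t=20 v=4: → [20,26); WM=19
i=2 t=21 v=4: → [20,27); WM=20
i=3 t=24 v=3: → [20,30); WM=23
i=4 t=13 v=3: DROP (t<23-2); WM=23
i=5 t=28 v=4: → [20,34); WM=27
i=6 t=28 v=4: → [20,34); WM=27
i=7 t=32 v=7: → [20,38); WM=31

[6,12)=1 [20,38)=3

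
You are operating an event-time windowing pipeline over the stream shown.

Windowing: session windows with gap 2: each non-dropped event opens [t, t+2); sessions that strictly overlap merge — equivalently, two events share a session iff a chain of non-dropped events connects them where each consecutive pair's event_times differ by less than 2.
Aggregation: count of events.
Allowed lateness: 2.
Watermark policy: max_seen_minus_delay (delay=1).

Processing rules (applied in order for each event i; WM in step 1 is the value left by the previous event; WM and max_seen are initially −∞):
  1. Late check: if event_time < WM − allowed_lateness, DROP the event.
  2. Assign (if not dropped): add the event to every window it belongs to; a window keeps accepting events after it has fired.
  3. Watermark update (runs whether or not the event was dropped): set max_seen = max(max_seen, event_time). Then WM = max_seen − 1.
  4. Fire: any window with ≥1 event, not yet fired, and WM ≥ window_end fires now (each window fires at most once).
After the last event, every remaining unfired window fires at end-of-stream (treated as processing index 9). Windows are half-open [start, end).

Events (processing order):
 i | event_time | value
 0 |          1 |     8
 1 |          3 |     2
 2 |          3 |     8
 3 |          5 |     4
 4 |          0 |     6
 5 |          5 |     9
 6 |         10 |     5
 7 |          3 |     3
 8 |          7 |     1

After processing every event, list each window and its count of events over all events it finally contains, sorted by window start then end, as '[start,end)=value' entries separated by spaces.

i=0 t=1 v=8: → [1,3); WM=0
i=1 t=3 v=2: → [3,5); WM=2
i=2 t=3 v=8: → [3,5); WM=2
i=3 t=5 v=4: → [5,7); WM=4
i=4 t=0 v=6: DROP (t<4-2); WM=4
i=5 t=5 v=9: → [5,7); WM=4
i=6 t=10 v=5: → [10,12); WM=9
i=7 t=3 v=3: DROP (t<9-2); WM=9
i=8 t=7 v=1: → [7,9); WM=9

[1,3)=1 [3,5)=2 [5,7)=2 [7,9)=1 [10,12)=1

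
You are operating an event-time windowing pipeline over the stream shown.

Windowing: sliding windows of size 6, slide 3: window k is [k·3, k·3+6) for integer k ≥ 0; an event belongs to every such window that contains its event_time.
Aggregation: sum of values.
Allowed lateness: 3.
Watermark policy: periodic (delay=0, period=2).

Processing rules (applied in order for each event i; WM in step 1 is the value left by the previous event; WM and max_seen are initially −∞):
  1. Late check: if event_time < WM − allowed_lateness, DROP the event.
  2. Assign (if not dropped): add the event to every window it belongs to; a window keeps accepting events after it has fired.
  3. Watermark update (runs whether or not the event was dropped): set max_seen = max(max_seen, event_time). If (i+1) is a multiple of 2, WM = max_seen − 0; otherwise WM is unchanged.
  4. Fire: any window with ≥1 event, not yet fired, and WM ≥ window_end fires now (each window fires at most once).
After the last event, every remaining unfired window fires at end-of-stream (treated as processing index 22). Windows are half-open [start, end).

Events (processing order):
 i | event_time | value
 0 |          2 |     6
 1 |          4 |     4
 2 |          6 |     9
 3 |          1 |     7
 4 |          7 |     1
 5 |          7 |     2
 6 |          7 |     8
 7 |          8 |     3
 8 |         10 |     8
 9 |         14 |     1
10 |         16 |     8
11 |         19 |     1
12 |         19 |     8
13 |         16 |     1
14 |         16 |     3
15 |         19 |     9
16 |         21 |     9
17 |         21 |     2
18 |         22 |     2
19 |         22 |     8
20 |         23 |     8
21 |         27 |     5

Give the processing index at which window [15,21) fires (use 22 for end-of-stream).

i=0 t=2 v=6: → [0,6); WM=−∞
i=1 t=4 v=4: → [3,9),[0,6); WM=4
i=2 t=6 v=9: → [6,12),[3,9); WM=4
i=3 t=1 v=7: → [0,6); WM=6; [0,6) fires=17
i=4 t=7 v=1: → [6,12),[3,9); WM=6
i=5 t=7 v=2: → [6,12),[3,9); WM=7
i=6 t=7 v=8: → [6,12),[3,9); WM=7
i=7 t=8 v=3: → [6,12),[3,9); WM=8
i=8 t=10 v=8: → [9,15),[6,12); WM=8
i=9 t=14 v=1: → [12,18),[9,15); WM=14; [3,9) fires=27 [6,12) fires=31
i=10 t=16 v=8: → [15,21),[12,18); WM=14
i=11 t=19 v=1: → [18,24),[15,21); WM=19; [9,15) fires=9 [12,18) fires=9
i=12 t=19 v=8: → [18,24),[15,21); WM=19
i=13 t=16 v=1: → [15,21),[12,18); WM=19
i=14 t=16 v=3: → [15,21),[12,18); WM=19
i=15 t=19 v=9: → [18,24),[15,21); WM=19
i=16 t=21 v=9: → [21,27),[18,24); WM=19
i=17 t=21 v=2: → [21,27),[18,24); WM=21; [15,21) fires=30
i=18 t=22 v=2: → [21,27),[18,24); WM=21
i=19 t=22 v=8: → [21,27),[18,24); WM=22
i=20 t=23 v=8: → [21,27),[18,24); WM=22
i=21 t=27 v=5: → [27,33),[24,30); WM=27; [18,24) fires=47 [21,27) fires=29

17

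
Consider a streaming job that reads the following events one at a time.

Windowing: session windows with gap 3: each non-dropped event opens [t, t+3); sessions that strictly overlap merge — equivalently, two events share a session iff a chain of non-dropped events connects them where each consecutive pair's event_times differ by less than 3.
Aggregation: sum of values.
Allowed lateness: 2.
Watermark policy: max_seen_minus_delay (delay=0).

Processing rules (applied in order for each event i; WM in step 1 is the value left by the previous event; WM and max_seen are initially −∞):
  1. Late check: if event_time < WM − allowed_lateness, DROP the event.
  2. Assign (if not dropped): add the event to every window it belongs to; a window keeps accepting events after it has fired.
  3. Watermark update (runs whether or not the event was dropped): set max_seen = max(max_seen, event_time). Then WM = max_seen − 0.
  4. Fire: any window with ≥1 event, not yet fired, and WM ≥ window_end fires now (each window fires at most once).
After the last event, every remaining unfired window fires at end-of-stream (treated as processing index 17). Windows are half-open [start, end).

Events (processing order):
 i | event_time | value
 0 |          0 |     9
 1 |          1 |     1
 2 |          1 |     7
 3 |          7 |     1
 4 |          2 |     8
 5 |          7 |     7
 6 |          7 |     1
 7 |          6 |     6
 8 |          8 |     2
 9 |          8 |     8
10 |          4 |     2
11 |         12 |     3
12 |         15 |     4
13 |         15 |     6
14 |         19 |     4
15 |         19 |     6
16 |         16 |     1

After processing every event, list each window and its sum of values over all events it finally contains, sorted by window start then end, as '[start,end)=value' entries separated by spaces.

[0,4)=17 [6,11)=25 [12,15)=3 [15,18)=10 [19,22)=10

i=0 t=0 v=9: → [0,3); WM=0
i=1 t=1 v=1: → [0,4); WM=1
i=2 t=1 v=7: → [0,4); WM=1
i=3 t=7 v=1: → [7,10); WM=7
i=4 t=2 v=8: DROP (t<7-2); WM=7
i=5 t=7 v=7: → [7,10); WM=7
i=6 t=7 v=1: → [7,10); WM=7
i=7 t=6 v=6: → [6,10); WM=7
i=8 t=8 v=2: → [6,11); WM=8
i=9 t=8 v=8: → [6,11); WM=8
i=10 t=4 v=2: DROP (t<8-2); WM=8
i=11 t=12 v=3: → [12,15); WM=12
i=12 t=15 v=4: → [15,18); WM=15
i=13 t=15 v=6: → [15,18); WM=15
i=14 t=19 v=4: → [19,22); WM=19
i=15 t=19 v=6: → [19,22); WM=19
i=16 t=16 v=1: DROP (t<19-2); WM=19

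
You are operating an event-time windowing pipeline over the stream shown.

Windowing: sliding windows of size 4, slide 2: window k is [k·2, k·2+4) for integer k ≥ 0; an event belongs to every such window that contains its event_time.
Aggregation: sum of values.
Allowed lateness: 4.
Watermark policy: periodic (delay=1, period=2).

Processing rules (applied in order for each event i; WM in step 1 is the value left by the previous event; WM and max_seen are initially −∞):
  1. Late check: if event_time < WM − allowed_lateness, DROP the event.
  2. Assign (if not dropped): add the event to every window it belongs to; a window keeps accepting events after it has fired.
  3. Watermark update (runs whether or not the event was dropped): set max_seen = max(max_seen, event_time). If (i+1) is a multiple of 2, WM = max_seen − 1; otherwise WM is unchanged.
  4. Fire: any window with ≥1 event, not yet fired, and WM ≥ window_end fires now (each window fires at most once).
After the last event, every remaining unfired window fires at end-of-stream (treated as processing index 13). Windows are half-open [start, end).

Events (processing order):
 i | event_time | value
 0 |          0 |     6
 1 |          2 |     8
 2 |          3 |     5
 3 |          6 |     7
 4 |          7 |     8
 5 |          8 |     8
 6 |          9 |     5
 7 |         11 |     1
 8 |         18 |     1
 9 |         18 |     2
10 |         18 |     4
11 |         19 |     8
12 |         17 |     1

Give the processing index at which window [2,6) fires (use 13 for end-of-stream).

5

i=0 t=0 v=6: → [0,4); WM=−∞
i=1 t=2 v=8: → [2,6),[0,4); WM=1
i=2 t=3 v=5: → [2,6),[0,4); WM=1
i=3 t=6 v=7: → [6,10),[4,8); WM=5; [0,4) fires=19
i=4 t=7 v=8: → [6,10),[4,8); WM=5
i=5 t=8 v=8: → [8,12),[6,10); WM=7; [2,6) fires=13
i=6 t=9 v=5: → [8,12),[6,10); WM=7
i=7 t=11 v=1: → [10,14),[8,12); WM=10; [4,8) fires=15 [6,10) fires=28
i=8 t=18 v=1: → [18,22),[16,20); WM=10
i=9 t=18 v=2: → [18,22),[16,20); WM=17; [8,12) fires=14 [10,14) fires=1
i=10 t=18 v=4: → [18,22),[16,20); WM=17
i=11 t=19 v=8: → [18,22),[16,20); WM=18
i=12 t=17 v=1: → [16,20),[14,18); WM=18; [14,18) fires=1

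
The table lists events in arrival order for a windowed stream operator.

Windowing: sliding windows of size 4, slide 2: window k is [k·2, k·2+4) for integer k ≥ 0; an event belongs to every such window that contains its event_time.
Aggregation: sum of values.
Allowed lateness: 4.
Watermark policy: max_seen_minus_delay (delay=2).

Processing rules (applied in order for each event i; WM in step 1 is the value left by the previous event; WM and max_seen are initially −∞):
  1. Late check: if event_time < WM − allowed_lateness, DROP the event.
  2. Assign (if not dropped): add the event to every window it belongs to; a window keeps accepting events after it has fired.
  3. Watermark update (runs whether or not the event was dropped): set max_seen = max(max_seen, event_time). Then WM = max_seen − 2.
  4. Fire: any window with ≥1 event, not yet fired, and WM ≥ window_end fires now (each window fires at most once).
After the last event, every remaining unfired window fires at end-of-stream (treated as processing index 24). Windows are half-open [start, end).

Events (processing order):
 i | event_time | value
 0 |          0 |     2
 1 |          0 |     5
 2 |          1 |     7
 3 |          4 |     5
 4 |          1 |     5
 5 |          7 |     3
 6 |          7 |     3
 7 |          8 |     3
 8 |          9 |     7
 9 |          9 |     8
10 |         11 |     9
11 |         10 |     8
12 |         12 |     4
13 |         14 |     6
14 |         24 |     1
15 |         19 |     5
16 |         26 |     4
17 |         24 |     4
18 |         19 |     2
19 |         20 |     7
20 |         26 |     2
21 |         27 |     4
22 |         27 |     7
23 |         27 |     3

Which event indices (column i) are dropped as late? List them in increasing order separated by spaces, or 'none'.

i=0 t=0 v=2: → [0,4); WM=-2
i=1 t=0 v=5: → [0,4); WM=-2
i=2 t=1 v=7: → [0,4); WM=-1
i=3 t=4 v=5: → [4,8),[2,6); WM=2
i=4 t=1 v=5: → [0,4); WM=2
i=5 t=7 v=3: → [6,10),[4,8); WM=5; [0,4) fires=19
i=6 t=7 v=3: → [6,10),[4,8); WM=5
i=7 t=8 v=3: → [8,12),[6,10); WM=6; [2,6) fires=5
i=8 t=9 v=7: → [8,12),[6,10); WM=7
i=9 t=9 v=8: → [8,12),[6,10); WM=7
i=10 t=11 v=9: → [10,14),[8,12); WM=9; [4,8) fires=11
i=11 t=10 v=8: → [10,14),[8,12); WM=9
i=12 t=12 v=4: → [12,16),[10,14); WM=10; [6,10) fires=24
i=13 t=14 v=6: → [14,18),[12,16); WM=12; [8,12) fires=35
i=14 t=24 v=1: → [24,28),[22,26); WM=22; [10,14) fires=21 [12,16) fires=10 [14,18) fires=6
i=15 t=19 v=5: → [18,22),[16,20); WM=22; [16,20) fires=5 [18,22) fires=5
i=16 t=26 v=4: → [26,30),[24,28); WM=24
i=17 t=24 v=4: → [24,28),[22,26); WM=24
i=18 t=19 v=2: DROP (t<24-4); WM=24
i=19 t=20 v=7: → [20,24),[18,22); WM=24; [20,24) fires=7
i=20 t=26 v=2: → [26,30),[24,28); WM=24
i=21 t=27 v=4: → [26,30),[24,28); WM=25
i=22 t=27 v=7: → [26,30),[24,28); WM=25
i=23 t=27 v=3: → [26,30),[24,28); WM=25

18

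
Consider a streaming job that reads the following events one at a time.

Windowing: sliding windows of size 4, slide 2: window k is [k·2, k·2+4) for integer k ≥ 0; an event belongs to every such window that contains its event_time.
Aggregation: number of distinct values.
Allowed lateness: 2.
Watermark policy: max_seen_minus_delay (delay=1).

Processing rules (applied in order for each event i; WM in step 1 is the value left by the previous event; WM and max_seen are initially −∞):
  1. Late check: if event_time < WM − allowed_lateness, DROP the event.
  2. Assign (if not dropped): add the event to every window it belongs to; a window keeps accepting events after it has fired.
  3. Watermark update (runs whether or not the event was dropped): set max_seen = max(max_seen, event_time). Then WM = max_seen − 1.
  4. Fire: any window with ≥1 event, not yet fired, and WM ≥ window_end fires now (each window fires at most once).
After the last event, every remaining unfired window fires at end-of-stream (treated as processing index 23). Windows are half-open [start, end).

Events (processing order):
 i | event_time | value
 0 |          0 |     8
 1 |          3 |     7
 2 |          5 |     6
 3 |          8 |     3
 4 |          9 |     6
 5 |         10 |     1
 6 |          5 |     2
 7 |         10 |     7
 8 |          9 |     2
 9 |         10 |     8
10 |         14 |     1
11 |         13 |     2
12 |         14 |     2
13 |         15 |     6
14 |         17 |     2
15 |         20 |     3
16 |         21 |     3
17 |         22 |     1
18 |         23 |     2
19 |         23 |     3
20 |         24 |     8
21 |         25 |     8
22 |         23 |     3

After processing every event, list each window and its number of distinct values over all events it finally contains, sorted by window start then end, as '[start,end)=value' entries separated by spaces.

i=0 t=0 v=8: → [0,4); WM=-1
i=1 t=3 v=7: → [2,6),[0,4); WM=2
i=2 t=5 v=6: → [4,8),[2,6); WM=4; [0,4) fires=2
i=3 t=8 v=3: → [8,12),[6,10); WM=7; [2,6) fires=2
i=4 t=9 v=6: → [8,12),[6,10); WM=8; [4,8) fires=1
i=5 t=10 v=1: → [10,14),[8,12); WM=9
i=6 t=5 v=2: DROP (t<9-2); WM=9
i=7 t=10 v=7: → [10,14),[8,12); WM=9
i=8 t=9 v=2: → [8,12),[6,10); WM=9
i=9 t=10 v=8: → [10,14),[8,12); WM=9
i=10 t=14 v=1: → [14,18),[12,16); WM=13; [6,10) fires=3 [8,12) fires=6
i=11 t=13 v=2: → [12,16),[10,14); WM=13
i=12 t=14 v=2: → [14,18),[12,16); WM=13
i=13 t=15 v=6: → [14,18),[12,16); WM=14; [10,14) fires=4
i=14 t=17 v=2: → [16,20),[14,18); WM=16; [12,16) fires=3
i=15 t=20 v=3: → [20,24),[18,22); WM=19; [14,18) fires=3
i=16 t=21 v=3: → [20,24),[18,22); WM=20; [16,20) fires=1
i=17 t=22 v=1: → [22,26),[20,24); WM=21
i=18 t=23 v=2: → [22,26),[20,24); WM=22; [18,22) fires=1
i=19 t=23 v=3: → [22,26),[20,24); WM=22
i=20 t=24 v=8: → [24,28),[22,26); WM=23
i=21 t=25 v=8: → [24,28),[22,26); WM=24; [20,24) fires=3
i=22 t=23 v=3: → [22,26),[20,24); WM=24

[0,4)=2 [2,6)=2 [4,8)=1 [6,10)=3 [8,12)=6 [10,14)=4 [12,16)=3 [14,18)=3 [16,20)=1 [18,22)=1 [20,24)=3 [22,26)=4 [24,28)=1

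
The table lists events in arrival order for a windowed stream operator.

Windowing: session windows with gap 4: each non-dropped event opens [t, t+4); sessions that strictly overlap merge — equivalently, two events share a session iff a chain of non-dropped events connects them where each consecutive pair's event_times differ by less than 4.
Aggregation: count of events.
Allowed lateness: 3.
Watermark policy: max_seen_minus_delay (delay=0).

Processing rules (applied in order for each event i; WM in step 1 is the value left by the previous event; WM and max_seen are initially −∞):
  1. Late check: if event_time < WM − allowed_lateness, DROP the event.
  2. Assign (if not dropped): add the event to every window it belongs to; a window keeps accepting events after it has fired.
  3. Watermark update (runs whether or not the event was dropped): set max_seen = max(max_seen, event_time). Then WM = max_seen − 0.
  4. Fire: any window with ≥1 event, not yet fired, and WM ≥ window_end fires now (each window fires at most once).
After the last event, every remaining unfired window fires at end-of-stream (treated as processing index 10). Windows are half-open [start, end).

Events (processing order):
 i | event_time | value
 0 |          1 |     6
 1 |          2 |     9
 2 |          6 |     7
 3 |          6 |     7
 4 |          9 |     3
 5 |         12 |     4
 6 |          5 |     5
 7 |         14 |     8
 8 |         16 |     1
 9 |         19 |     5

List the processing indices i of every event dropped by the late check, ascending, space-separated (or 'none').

6

i=0 t=1 v=6: → [1,5); WM=1
i=1 t=2 v=9: → [1,6); WM=2
i=2 t=6 v=7: → [6,10); WM=6
i=3 t=6 v=7: → [6,10); WM=6
i=4 t=9 v=3: → [6,13); WM=9
i=5 t=12 v=4: → [6,16); WM=12
i=6 t=5 v=5: DROP (t<12-3); WM=12
i=7 t=14 v=8: → [6,18); WM=14
i=8 t=16 v=1: → [6,20); WM=16
i=9 t=19 v=5: → [6,23); WM=19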